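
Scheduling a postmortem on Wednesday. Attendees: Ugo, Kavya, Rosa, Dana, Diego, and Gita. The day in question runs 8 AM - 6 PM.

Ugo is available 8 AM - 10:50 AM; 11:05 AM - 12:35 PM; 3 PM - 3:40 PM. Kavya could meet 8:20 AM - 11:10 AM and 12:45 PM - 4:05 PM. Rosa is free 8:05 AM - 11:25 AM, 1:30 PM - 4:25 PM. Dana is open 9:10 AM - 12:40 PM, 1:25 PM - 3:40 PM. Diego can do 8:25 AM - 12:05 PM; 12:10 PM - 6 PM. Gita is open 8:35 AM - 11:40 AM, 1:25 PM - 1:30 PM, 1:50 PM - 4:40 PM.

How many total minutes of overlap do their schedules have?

145

Ugo ∩ Kavya: 08:20-10:50, 11:05-11:10, 15:00-15:40.
Ugo ∩ Kavya ∩ Rosa: 08:20-10:50, 11:05-11:10, 15:00-15:40.
Ugo ∩ Kavya ∩ Rosa ∩ Dana: 09:10-10:50, 11:05-11:10, 15:00-15:40.
Ugo ∩ Kavya ∩ Rosa ∩ Dana ∩ Diego: 09:10-10:50, 11:05-11:10, 15:00-15:40.
Ugo ∩ Kavya ∩ Rosa ∩ Dana ∩ Diego ∩ Gita: 09:10-10:50, 11:05-11:10, 15:00-15:40.
Summing the common windows: 100 + 5 + 40 = 145 minutes.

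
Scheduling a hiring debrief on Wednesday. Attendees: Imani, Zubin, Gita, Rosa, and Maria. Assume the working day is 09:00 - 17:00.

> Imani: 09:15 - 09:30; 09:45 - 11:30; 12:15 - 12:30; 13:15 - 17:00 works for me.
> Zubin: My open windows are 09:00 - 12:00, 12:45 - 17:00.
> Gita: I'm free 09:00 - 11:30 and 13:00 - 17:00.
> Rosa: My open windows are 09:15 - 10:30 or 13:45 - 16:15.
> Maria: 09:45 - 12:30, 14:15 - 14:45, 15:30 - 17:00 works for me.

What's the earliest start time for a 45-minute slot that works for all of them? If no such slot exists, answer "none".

09:45

Imani ∩ Zubin: 09:15-09:30, 09:45-11:30, 13:15-17:00.
Imani ∩ Zubin ∩ Gita: 09:15-09:30, 09:45-11:30, 13:15-17:00.
Imani ∩ Zubin ∩ Gita ∩ Rosa: 09:15-09:30, 09:45-10:30, 13:45-16:15.
Imani ∩ Zubin ∩ Gita ∩ Rosa ∩ Maria: 09:45-10:30, 14:15-14:45, 15:30-16:15.
The first common window of at least 45 minutes is 09:45-10:30, so the earliest start is 09:45.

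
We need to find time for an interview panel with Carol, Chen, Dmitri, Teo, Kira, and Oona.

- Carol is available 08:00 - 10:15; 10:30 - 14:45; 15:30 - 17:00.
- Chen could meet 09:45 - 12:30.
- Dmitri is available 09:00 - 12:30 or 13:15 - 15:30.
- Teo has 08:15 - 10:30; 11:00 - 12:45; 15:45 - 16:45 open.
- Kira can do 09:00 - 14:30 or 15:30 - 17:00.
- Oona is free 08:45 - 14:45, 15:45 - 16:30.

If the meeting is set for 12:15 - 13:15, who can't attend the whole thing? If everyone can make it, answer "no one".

Carol: free for 12:15-13:15. Chen: not fully free for 12:15-13:15. Dmitri: not fully free for 12:15-13:15. Teo: not fully free for 12:15-13:15. Kira: free for 12:15-13:15. Oona: free for 12:15-13:15.

Chen, Dmitri, Teo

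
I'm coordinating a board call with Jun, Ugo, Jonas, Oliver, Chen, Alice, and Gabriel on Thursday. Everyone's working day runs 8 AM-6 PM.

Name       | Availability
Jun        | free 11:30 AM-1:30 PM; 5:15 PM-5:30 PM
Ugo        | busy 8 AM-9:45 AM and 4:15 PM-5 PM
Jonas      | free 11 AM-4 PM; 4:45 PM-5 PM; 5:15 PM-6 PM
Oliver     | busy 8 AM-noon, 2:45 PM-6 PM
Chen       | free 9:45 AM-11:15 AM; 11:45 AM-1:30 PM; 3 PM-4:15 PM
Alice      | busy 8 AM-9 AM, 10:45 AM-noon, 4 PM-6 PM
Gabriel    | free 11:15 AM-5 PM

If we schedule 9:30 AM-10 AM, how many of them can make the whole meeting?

Jun free: 11:30-13:30, 17:15-17:30.
Ugo free: 09:45-16:15, 17:00-18:00 (invert busy blocks within the working day).
Jonas free: 11:00-16:00, 16:45-17:00, 17:15-18:00.
Oliver free: 12:00-14:45 (invert busy blocks within the working day).
Chen free: 09:45-11:15, 11:45-13:30, 15:00-16:15.
Alice free: 09:00-10:45, 12:00-16:00 (invert busy blocks within the working day).
Gabriel free: 11:15-17:00.
Alice can make the full 09:30-10:00 slot — that's 1.

1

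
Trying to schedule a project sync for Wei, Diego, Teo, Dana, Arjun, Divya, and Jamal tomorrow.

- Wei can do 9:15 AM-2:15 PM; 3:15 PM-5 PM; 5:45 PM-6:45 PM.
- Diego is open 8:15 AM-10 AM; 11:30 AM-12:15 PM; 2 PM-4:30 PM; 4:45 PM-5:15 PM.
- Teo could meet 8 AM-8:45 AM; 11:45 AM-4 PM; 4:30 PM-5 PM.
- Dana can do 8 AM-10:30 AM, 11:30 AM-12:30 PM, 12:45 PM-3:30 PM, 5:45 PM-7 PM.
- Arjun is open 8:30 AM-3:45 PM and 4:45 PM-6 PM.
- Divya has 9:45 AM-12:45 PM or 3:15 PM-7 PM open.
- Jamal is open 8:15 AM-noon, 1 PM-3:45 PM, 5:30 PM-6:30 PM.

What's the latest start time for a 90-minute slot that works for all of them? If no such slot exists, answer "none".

Wei ∩ Diego: 09:15-10:00, 11:30-12:15, 14:00-14:15, 15:15-16:30, 16:45-17:00.
Wei ∩ Diego ∩ Teo: 11:45-12:15, 14:00-14:15, 15:15-16:00, 16:45-17:00.
Wei ∩ Diego ∩ Teo ∩ Dana: 11:45-12:15, 14:00-14:15, 15:15-15:30.
Wei ∩ Diego ∩ Teo ∩ Dana ∩ Arjun: 11:45-12:15, 14:00-14:15, 15:15-15:30.
Wei ∩ Diego ∩ Teo ∩ Dana ∩ Arjun ∩ Divya: 11:45-12:15, 15:15-15:30.
Wei ∩ Diego ∩ Teo ∩ Dana ∩ Arjun ∩ Divya ∩ Jamal: 11:45-12:00, 15:15-15:30.
No common window is at least 90 minutes long.

none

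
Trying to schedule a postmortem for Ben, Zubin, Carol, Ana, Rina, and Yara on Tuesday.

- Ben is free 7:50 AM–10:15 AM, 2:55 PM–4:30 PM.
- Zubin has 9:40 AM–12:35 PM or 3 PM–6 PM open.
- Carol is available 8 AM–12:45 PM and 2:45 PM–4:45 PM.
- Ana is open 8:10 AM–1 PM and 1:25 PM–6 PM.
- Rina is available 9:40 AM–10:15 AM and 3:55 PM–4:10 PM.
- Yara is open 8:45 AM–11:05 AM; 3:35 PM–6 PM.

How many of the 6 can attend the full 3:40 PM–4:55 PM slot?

3

Zubin, Ana, and Yara can make the full 15:40-16:55 slot — that's 3.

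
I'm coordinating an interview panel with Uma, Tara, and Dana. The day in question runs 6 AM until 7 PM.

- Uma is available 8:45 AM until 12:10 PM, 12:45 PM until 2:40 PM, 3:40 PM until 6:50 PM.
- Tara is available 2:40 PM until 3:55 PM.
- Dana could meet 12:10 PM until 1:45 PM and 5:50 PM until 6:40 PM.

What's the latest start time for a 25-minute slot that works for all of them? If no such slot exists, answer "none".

Uma ∩ Tara: 15:40-15:55.
Uma ∩ Tara ∩ Dana: ∅.
There is no time when everyone is free.
No common window is at least 25 minutes long.

none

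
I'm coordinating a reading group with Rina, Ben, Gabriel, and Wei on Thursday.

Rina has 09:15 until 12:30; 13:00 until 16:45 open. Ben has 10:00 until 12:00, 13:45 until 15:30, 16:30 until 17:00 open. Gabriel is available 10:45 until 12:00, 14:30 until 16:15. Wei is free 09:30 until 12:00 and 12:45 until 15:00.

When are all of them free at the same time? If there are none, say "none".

10:45-12:00, 14:30-15:00

Rina ∩ Ben: 10:00-12:00, 13:45-15:30, 16:30-16:45.
Rina ∩ Ben ∩ Gabriel: 10:45-12:00, 14:30-15:30.
Rina ∩ Ben ∩ Gabriel ∩ Wei: 10:45-12:00, 14:30-15:00.
Those are the intersection windows.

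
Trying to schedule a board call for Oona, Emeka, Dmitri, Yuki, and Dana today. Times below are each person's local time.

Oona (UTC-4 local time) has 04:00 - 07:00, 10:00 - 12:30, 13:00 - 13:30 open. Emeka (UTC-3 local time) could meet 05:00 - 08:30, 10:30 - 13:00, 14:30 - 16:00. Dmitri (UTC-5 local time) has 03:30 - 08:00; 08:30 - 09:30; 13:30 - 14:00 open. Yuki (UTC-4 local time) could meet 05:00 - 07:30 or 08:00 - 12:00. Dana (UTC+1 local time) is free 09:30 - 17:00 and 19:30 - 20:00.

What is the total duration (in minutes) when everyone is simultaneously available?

150

Oona in UTC: 08:00-11:00, 14:00-16:30, 17:00-17:30 (add 4h to convert from UTC-4).
Emeka in UTC: 08:00-11:30, 13:30-16:00, 17:30-19:00 (add 3h to convert from UTC-3).
Dmitri in UTC: 08:30-13:00, 13:30-14:30, 18:30-19:00 (add 5h to convert from UTC-5).
Yuki in UTC: 09:00-11:30, 12:00-16:00 (add 4h to convert from UTC-4).
Dana in UTC: 08:30-16:00, 18:30-19:00 (subtract 1h to convert from UTC+1).
Oona ∩ Emeka: 08:00-11:00, 14:00-16:00.
Oona ∩ Emeka ∩ Dmitri: 08:30-11:00, 14:00-14:30.
Oona ∩ Emeka ∩ Dmitri ∩ Yuki: 09:00-11:00, 14:00-14:30.
Oona ∩ Emeka ∩ Dmitri ∩ Yuki ∩ Dana: 09:00-11:00, 14:00-14:30.
Those are the intersection windows.
Summing the common windows: 120 + 30 = 150 minutes.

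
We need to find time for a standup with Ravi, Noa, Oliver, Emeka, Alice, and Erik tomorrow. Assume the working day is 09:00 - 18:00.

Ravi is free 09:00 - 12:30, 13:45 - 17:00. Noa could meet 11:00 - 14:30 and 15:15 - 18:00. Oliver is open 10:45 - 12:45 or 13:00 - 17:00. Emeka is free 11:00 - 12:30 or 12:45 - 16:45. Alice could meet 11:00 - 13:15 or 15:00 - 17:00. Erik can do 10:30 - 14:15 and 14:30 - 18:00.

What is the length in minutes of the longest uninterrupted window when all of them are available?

Ravi ∩ Noa: 11:00-12:30, 13:45-14:30, 15:15-17:00.
Ravi ∩ Noa ∩ Oliver: 11:00-12:30, 13:45-14:30, 15:15-17:00.
Ravi ∩ Noa ∩ Oliver ∩ Emeka: 11:00-12:30, 13:45-14:30, 15:15-16:45.
Ravi ∩ Noa ∩ Oliver ∩ Emeka ∩ Alice: 11:00-12:30, 15:15-16:45.
Ravi ∩ Noa ∩ Oliver ∩ Emeka ∩ Alice ∩ Erik: 11:00-12:30, 15:15-16:45.
The longest is 11:00-12:30 at 90 minutes.

90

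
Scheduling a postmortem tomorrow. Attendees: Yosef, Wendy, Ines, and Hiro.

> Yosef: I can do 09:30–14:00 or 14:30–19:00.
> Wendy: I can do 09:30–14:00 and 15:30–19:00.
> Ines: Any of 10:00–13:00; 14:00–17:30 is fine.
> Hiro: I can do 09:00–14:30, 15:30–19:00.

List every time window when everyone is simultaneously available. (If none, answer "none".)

Yosef ∩ Wendy: 09:30-14:00, 15:30-19:00.
Yosef ∩ Wendy ∩ Ines: 10:00-13:00, 15:30-17:30.
Yosef ∩ Wendy ∩ Ines ∩ Hiro: 10:00-13:00, 15:30-17:30.
So the common availability across everyone is 10:00-13:00, 15:30-17:30.

10:00-13:00, 15:30-17:30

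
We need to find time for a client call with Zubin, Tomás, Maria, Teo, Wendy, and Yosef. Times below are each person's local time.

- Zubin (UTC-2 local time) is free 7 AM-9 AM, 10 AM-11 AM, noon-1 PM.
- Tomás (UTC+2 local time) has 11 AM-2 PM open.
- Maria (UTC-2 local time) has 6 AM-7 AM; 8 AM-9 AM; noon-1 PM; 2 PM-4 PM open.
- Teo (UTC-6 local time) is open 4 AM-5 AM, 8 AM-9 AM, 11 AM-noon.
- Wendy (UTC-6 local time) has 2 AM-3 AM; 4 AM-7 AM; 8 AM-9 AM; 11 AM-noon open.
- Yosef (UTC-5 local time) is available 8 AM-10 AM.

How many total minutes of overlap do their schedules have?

0

Zubin in UTC: 09:00-11:00, 12:00-13:00, 14:00-15:00 (add 2h to convert from UTC-2).
Tomás in UTC: 09:00-12:00 (subtract 2h to convert from UTC+2).
Maria in UTC: 08:00-09:00, 10:00-11:00, 14:00-15:00, 16:00-18:00 (add 2h to convert from UTC-2).
Teo in UTC: 10:00-11:00, 14:00-15:00, 17:00-18:00 (add 6h to convert from UTC-6).
Wendy in UTC: 08:00-09:00, 10:00-13:00, 14:00-15:00, 17:00-18:00 (add 6h to convert from UTC-6).
Yosef in UTC: 13:00-15:00 (add 5h to convert from UTC-5).
Zubin ∩ Tomás: 09:00-11:00.
Zubin ∩ Tomás ∩ Maria: 10:00-11:00.
Zubin ∩ Tomás ∩ Maria ∩ Teo: 10:00-11:00.
Zubin ∩ Tomás ∩ Maria ∩ Teo ∩ Wendy: 10:00-11:00.
Zubin ∩ Tomás ∩ Maria ∩ Teo ∩ Wendy ∩ Yosef: ∅.
There is no time when everyone is free.
There is no common window, so the total is 0 minutes.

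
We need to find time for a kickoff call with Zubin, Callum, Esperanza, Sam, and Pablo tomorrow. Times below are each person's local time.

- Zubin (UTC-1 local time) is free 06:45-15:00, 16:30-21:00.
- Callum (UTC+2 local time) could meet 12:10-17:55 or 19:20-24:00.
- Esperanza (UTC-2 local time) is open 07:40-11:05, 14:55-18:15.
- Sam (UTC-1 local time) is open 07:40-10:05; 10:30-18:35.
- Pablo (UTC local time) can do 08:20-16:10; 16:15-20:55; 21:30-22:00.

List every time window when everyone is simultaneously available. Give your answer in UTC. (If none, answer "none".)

10:10-11:05, 11:30-13:05, 17:30-19:35

Zubin in UTC: 07:45-16:00, 17:30-22:00 (add 1h to convert from UTC-1).
Callum in UTC: 10:10-15:55, 17:20-22:00 (subtract 2h to convert from UTC+2).
Esperanza in UTC: 09:40-13:05, 16:55-20:15 (add 2h to convert from UTC-2).
Sam in UTC: 08:40-11:05, 11:30-19:35 (add 1h to convert from UTC-1).
Pablo in UTC: 08:20-16:10, 16:15-20:55, 21:30-22:00.
Zubin ∩ Callum: 10:10-15:55, 17:30-22:00.
Zubin ∩ Callum ∩ Esperanza: 10:10-13:05, 17:30-20:15.
Zubin ∩ Callum ∩ Esperanza ∩ Sam: 10:10-11:05, 11:30-13:05, 17:30-19:35.
Zubin ∩ Callum ∩ Esperanza ∩ Sam ∩ Pablo: 10:10-11:05, 11:30-13:05, 17:30-19:35.
Those are the intersection windows.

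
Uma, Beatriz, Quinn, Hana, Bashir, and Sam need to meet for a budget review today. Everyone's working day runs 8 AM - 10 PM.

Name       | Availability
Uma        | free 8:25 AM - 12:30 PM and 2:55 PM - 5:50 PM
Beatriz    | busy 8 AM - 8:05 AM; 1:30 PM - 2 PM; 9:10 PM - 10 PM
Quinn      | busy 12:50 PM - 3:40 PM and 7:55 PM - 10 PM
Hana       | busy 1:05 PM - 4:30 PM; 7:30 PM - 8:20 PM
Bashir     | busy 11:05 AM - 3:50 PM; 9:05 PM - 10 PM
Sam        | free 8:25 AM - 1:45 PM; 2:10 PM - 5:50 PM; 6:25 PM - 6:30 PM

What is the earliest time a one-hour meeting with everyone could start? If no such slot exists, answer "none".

08:25

Uma free: 08:25-12:30, 14:55-17:50.
Beatriz free: 08:05-13:30, 14:00-21:10 (invert busy blocks within the working day).
Quinn free: 08:00-12:50, 15:40-19:55 (invert busy blocks within the working day).
Hana free: 08:00-13:05, 16:30-19:30, 20:20-22:00 (invert busy blocks within the working day).
Bashir free: 08:00-11:05, 15:50-21:05 (invert busy blocks within the working day).
Sam free: 08:25-13:45, 14:10-17:50, 18:25-18:30.
Uma ∩ Beatriz: 08:25-12:30, 14:55-17:50.
Uma ∩ Beatriz ∩ Quinn: 08:25-12:30, 15:40-17:50.
Uma ∩ Beatriz ∩ Quinn ∩ Hana: 08:25-12:30, 16:30-17:50.
Uma ∩ Beatriz ∩ Quinn ∩ Hana ∩ Bashir: 08:25-11:05, 16:30-17:50.
Uma ∩ Beatriz ∩ Quinn ∩ Hana ∩ Bashir ∩ Sam: 08:25-11:05, 16:30-17:50.
The first common window of at least 60 minutes is 08:25-11:05, so the earliest start is 08:25.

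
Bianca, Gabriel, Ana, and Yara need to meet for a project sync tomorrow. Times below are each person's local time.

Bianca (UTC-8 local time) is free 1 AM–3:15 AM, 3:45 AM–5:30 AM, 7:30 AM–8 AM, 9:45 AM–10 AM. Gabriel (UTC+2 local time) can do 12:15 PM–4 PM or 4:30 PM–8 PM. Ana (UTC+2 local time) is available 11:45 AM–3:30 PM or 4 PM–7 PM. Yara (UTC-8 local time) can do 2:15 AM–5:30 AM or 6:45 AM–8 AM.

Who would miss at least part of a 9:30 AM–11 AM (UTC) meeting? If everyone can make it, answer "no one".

Ana, Gabriel, Yara

Bianca in UTC: 09:00-11:15, 11:45-13:30, 15:30-16:00, 17:45-18:00 (add 8h to convert from UTC-8).
Gabriel in UTC: 10:15-14:00, 14:30-18:00 (subtract 2h to convert from UTC+2).
Ana in UTC: 09:45-13:30, 14:00-17:00 (subtract 2h to convert from UTC+2).
Yara in UTC: 10:15-13:30, 14:45-16:00 (add 8h to convert from UTC-8).
Bianca: free for 09:30-11:00. Gabriel: not fully free for 09:30-11:00. Ana: not fully free for 09:30-11:00. Yara: not fully free for 09:30-11:00.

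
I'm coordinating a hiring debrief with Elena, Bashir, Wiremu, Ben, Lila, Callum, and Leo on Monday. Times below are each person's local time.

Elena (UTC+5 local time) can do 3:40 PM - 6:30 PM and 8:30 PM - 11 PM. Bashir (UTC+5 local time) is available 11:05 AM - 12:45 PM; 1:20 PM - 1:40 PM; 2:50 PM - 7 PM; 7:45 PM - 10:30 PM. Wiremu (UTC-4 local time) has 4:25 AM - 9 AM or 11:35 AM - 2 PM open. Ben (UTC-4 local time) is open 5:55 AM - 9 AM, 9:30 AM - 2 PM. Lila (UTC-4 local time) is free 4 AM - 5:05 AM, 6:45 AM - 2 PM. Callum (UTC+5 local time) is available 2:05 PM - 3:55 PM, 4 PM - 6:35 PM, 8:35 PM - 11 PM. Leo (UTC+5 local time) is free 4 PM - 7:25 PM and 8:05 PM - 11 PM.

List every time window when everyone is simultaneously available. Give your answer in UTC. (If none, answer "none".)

11:00-13:00, 15:35-17:30

Elena in UTC: 10:40-13:30, 15:30-18:00 (subtract 5h to convert from UTC+5).
Bashir in UTC: 06:05-07:45, 08:20-08:40, 09:50-14:00, 14:45-17:30 (subtract 5h to convert from UTC+5).
Wiremu in UTC: 08:25-13:00, 15:35-18:00 (add 4h to convert from UTC-4).
Ben in UTC: 09:55-13:00, 13:30-18:00 (add 4h to convert from UTC-4).
Lila in UTC: 08:00-09:05, 10:45-18:00 (add 4h to convert from UTC-4).
Callum in UTC: 09:05-10:55, 11:00-13:35, 15:35-18:00 (subtract 5h to convert from UTC+5).
Leo in UTC: 11:00-14:25, 15:05-18:00 (subtract 5h to convert from UTC+5).
Elena ∩ Bashir: 10:40-13:30, 15:30-17:30.
Elena ∩ Bashir ∩ Wiremu: 10:40-13:00, 15:35-17:30.
Elena ∩ Bashir ∩ Wiremu ∩ Ben: 10:40-13:00, 15:35-17:30.
Elena ∩ Bashir ∩ Wiremu ∩ Ben ∩ Lila: 10:45-13:00, 15:35-17:30.
Elena ∩ Bashir ∩ Wiremu ∩ Ben ∩ Lila ∩ Callum: 10:45-10:55, 11:00-13:00, 15:35-17:30.
Elena ∩ Bashir ∩ Wiremu ∩ Ben ∩ Lila ∩ Callum ∩ Leo: 11:00-13:00, 15:35-17:30.
So the common availability across everyone is 11:00-13:00, 15:35-17:30.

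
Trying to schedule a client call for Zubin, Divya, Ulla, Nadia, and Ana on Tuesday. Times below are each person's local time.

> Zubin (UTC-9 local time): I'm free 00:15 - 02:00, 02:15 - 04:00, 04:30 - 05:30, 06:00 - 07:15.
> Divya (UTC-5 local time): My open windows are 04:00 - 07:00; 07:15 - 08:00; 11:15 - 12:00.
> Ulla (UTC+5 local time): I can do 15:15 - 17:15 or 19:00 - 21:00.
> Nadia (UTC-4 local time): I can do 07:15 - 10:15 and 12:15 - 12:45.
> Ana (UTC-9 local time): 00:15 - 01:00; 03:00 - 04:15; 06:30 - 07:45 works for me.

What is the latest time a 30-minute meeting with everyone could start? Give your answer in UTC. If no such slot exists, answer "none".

none

Zubin in UTC: 09:15-11:00, 11:15-13:00, 13:30-14:30, 15:00-16:15 (add 9h to convert from UTC-9).
Divya in UTC: 09:00-12:00, 12:15-13:00, 16:15-17:00 (add 5h to convert from UTC-5).
Ulla in UTC: 10:15-12:15, 14:00-16:00 (subtract 5h to convert from UTC+5).
Nadia in UTC: 11:15-14:15, 16:15-16:45 (add 4h to convert from UTC-4).
Ana in UTC: 09:15-10:00, 12:00-13:15, 15:30-16:45 (add 9h to convert from UTC-9).
Zubin ∩ Divya: 09:15-11:00, 11:15-12:00, 12:15-13:00.
Zubin ∩ Divya ∩ Ulla: 10:15-11:00, 11:15-12:00.
Zubin ∩ Divya ∩ Ulla ∩ Nadia: 11:15-12:00.
Zubin ∩ Divya ∩ Ulla ∩ Nadia ∩ Ana: ∅.
There is no time when everyone is free.
No common window is at least 30 minutes long.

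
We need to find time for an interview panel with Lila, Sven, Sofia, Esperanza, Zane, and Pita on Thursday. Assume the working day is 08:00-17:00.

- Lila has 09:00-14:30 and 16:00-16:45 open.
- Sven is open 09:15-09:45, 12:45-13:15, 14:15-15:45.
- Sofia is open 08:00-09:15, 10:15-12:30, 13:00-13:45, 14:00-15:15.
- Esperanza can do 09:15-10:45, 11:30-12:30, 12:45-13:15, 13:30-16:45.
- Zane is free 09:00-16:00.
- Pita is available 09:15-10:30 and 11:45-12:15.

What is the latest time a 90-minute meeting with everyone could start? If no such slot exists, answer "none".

Lila ∩ Sven: 09:15-09:45, 12:45-13:15, 14:15-14:30.
Lila ∩ Sven ∩ Sofia: 13:00-13:15, 14:15-14:30.
Lila ∩ Sven ∩ Sofia ∩ Esperanza: 13:00-13:15, 14:15-14:30.
Lila ∩ Sven ∩ Sofia ∩ Esperanza ∩ Zane: 13:00-13:15, 14:15-14:30.
Lila ∩ Sven ∩ Sofia ∩ Esperanza ∩ Zane ∩ Pita: ∅.
There is no time when everyone is free.
No common window is at least 90 minutes long.

none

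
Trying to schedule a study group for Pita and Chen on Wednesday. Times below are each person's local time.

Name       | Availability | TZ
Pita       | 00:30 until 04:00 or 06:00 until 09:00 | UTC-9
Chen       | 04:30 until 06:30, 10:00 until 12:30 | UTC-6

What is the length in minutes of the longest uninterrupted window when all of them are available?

Pita in UTC: 09:30-13:00, 15:00-18:00 (add 9h to convert from UTC-9).
Chen in UTC: 10:30-12:30, 16:00-18:30 (add 6h to convert from UTC-6).
Pita ∩ Chen: 10:30-12:30, 16:00-18:00.
Those are the intersection windows.
The longest is 10:30-12:30 at 120 minutes.

120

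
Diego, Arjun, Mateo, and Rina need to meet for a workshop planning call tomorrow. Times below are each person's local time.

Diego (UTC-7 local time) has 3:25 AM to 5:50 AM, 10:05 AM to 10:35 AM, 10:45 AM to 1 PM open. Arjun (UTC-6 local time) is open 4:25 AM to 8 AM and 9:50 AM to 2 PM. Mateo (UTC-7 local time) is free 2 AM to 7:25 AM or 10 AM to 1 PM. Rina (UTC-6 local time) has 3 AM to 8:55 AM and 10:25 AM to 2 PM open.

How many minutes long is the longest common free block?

Diego in UTC: 10:25-12:50, 17:05-17:35, 17:45-20:00 (add 7h to convert from UTC-7).
Arjun in UTC: 10:25-14:00, 15:50-20:00 (add 6h to convert from UTC-6).
Mateo in UTC: 09:00-14:25, 17:00-20:00 (add 7h to convert from UTC-7).
Rina in UTC: 09:00-14:55, 16:25-20:00 (add 6h to convert from UTC-6).
Diego ∩ Arjun: 10:25-12:50, 17:05-17:35, 17:45-20:00.
Diego ∩ Arjun ∩ Mateo: 10:25-12:50, 17:05-17:35, 17:45-20:00.
Diego ∩ Arjun ∩ Mateo ∩ Rina: 10:25-12:50, 17:05-17:35, 17:45-20:00.
The longest is 10:25-12:50 at 145 minutes.

145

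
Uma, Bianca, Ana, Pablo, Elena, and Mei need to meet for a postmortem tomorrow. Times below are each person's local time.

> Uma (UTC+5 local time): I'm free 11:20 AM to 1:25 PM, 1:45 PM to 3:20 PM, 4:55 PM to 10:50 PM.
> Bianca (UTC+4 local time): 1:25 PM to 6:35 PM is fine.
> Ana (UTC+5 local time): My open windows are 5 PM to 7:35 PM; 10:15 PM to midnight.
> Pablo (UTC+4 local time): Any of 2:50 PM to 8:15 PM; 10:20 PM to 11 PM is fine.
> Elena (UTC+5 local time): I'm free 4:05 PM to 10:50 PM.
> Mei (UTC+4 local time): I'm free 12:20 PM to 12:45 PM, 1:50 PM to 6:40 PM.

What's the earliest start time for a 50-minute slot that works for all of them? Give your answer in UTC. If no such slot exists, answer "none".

12:00

Uma in UTC: 06:20-08:25, 08:45-10:20, 11:55-17:50 (subtract 5h to convert from UTC+5).
Bianca in UTC: 09:25-14:35 (subtract 4h to convert from UTC+4).
Ana in UTC: 12:00-14:35, 17:15-19:00 (subtract 5h to convert from UTC+5).
Pablo in UTC: 10:50-16:15, 18:20-19:00 (subtract 4h to convert from UTC+4).
Elena in UTC: 11:05-17:50 (subtract 5h to convert from UTC+5).
Mei in UTC: 08:20-08:45, 09:50-14:40 (subtract 4h to convert from UTC+4).
Uma ∩ Bianca: 09:25-10:20, 11:55-14:35.
Uma ∩ Bianca ∩ Ana: 12:00-14:35.
Uma ∩ Bianca ∩ Ana ∩ Pablo: 12:00-14:35.
Uma ∩ Bianca ∩ Ana ∩ Pablo ∩ Elena: 12:00-14:35.
Uma ∩ Bianca ∩ Ana ∩ Pablo ∩ Elena ∩ Mei: 12:00-14:35.
The first common window of at least 50 minutes is 12:00-14:35, so the earliest start is 12:00.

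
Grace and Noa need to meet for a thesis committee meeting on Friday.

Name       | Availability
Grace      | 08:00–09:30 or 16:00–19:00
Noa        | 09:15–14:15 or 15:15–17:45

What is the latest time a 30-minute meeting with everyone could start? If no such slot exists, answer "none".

Grace ∩ Noa: 09:15-09:30, 16:00-17:45.
So the common availability across everyone is 09:15-09:30, 16:00-17:45.
The last common window of at least 30 minutes is 16:00-17:45; a 30-minute meeting can start as late as 17:15 and still end by 17:45.

17:15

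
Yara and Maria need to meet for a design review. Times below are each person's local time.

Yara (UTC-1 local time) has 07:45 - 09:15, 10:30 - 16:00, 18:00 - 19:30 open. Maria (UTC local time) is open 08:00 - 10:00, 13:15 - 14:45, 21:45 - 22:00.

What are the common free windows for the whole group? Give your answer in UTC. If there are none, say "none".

Yara in UTC: 08:45-10:15, 11:30-17:00, 19:00-20:30 (add 1h to convert from UTC-1).
Maria in UTC: 08:00-10:00, 13:15-14:45, 21:45-22:00.
Yara ∩ Maria: 08:45-10:00, 13:15-14:45.

08:45-10:00, 13:15-14:45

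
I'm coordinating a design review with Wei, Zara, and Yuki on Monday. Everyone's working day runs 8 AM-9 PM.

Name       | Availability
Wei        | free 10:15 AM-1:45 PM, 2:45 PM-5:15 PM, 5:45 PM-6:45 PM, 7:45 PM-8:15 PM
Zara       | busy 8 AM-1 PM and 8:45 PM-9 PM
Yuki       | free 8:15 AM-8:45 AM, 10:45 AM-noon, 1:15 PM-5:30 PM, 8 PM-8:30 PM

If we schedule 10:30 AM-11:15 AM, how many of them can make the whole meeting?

Wei free: 10:15-13:45, 14:45-17:15, 17:45-18:45, 19:45-20:15.
Zara free: 13:00-20:45 (invert busy blocks within the working day).
Yuki free: 08:15-08:45, 10:45-12:00, 13:15-17:30, 20:00-20:30.
Wei can make the full 10:30-11:15 slot — that's 1.

1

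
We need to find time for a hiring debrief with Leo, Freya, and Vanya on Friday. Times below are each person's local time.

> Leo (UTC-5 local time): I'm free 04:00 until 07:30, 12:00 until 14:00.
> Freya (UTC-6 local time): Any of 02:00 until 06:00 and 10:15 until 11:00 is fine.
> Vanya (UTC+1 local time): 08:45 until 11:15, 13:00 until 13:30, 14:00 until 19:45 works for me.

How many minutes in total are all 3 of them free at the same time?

Leo in UTC: 09:00-12:30, 17:00-19:00 (add 5h to convert from UTC-5).
Freya in UTC: 08:00-12:00, 16:15-17:00 (add 6h to convert from UTC-6).
Vanya in UTC: 07:45-10:15, 12:00-12:30, 13:00-18:45 (subtract 1h to convert from UTC+1).
Leo ∩ Freya: 09:00-12:00.
Leo ∩ Freya ∩ Vanya: 09:00-10:15.
So the common availability across everyone is 09:00-10:15.
That's a single block of 75 minutes.

75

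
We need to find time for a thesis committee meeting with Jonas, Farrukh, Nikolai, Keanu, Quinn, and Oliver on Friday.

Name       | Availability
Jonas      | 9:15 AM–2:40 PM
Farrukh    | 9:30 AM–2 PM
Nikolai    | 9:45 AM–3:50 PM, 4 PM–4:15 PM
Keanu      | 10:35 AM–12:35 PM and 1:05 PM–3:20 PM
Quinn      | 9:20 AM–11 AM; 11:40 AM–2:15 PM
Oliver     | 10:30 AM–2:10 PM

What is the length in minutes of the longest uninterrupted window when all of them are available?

Jonas ∩ Farrukh: 09:30-14:00.
Jonas ∩ Farrukh ∩ Nikolai: 09:45-14:00.
Jonas ∩ Farrukh ∩ Nikolai ∩ Keanu: 10:35-12:35, 13:05-14:00.
Jonas ∩ Farrukh ∩ Nikolai ∩ Keanu ∩ Quinn: 10:35-11:00, 11:40-12:35, 13:05-14:00.
Jonas ∩ Farrukh ∩ Nikolai ∩ Keanu ∩ Quinn ∩ Oliver: 10:35-11:00, 11:40-12:35, 13:05-14:00.
The longest is 11:40-12:35 at 55 minutes.

55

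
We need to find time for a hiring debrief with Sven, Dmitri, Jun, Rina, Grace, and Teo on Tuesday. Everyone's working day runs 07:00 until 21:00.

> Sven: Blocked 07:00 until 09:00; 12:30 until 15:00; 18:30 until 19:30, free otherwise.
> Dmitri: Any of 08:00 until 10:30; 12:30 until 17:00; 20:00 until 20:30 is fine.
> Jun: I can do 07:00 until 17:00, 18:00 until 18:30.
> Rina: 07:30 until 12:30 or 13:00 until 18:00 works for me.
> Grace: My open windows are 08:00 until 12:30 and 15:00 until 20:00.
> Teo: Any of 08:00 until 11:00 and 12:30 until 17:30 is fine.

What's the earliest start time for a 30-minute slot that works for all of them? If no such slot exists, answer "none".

Sven free: 09:00-12:30, 15:00-18:30, 19:30-21:00 (invert busy blocks within the working day).
Dmitri free: 08:00-10:30, 12:30-17:00, 20:00-20:30.
Jun free: 07:00-17:00, 18:00-18:30.
Rina free: 07:30-12:30, 13:00-18:00.
Grace free: 08:00-12:30, 15:00-20:00.
Teo free: 08:00-11:00, 12:30-17:30.
Sven ∩ Dmitri: 09:00-10:30, 15:00-17:00, 20:00-20:30.
Sven ∩ Dmitri ∩ Jun: 09:00-10:30, 15:00-17:00.
Sven ∩ Dmitri ∩ Jun ∩ Rina: 09:00-10:30, 15:00-17:00.
Sven ∩ Dmitri ∩ Jun ∩ Rina ∩ Grace: 09:00-10:30, 15:00-17:00.
Sven ∩ Dmitri ∩ Jun ∩ Rina ∩ Grace ∩ Teo: 09:00-10:30, 15:00-17:00.
Those are the intersection windows.
The first common window of at least 30 minutes is 09:00-10:30, so the earliest start is 09:00.

09:00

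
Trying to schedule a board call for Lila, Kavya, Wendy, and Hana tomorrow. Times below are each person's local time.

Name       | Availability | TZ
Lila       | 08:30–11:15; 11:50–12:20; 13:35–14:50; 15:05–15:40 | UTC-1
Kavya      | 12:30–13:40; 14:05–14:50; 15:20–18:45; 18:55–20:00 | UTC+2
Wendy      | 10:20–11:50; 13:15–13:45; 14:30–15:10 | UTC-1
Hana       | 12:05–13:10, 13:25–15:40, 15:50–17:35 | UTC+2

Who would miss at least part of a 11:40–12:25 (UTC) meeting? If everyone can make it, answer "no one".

Kavya, Lila

Lila in UTC: 09:30-12:15, 12:50-13:20, 14:35-15:50, 16:05-16:40 (add 1h to convert from UTC-1).
Kavya in UTC: 10:30-11:40, 12:05-12:50, 13:20-16:45, 16:55-18:00 (subtract 2h to convert from UTC+2).
Wendy in UTC: 11:20-12:50, 14:15-14:45, 15:30-16:10 (add 1h to convert from UTC-1).
Hana in UTC: 10:05-11:10, 11:25-13:40, 13:50-15:35 (subtract 2h to convert from UTC+2).
Lila: not fully free for 11:40-12:25. Kavya: not fully free for 11:40-12:25. Wendy: free for 11:40-12:25. Hana: free for 11:40-12:25.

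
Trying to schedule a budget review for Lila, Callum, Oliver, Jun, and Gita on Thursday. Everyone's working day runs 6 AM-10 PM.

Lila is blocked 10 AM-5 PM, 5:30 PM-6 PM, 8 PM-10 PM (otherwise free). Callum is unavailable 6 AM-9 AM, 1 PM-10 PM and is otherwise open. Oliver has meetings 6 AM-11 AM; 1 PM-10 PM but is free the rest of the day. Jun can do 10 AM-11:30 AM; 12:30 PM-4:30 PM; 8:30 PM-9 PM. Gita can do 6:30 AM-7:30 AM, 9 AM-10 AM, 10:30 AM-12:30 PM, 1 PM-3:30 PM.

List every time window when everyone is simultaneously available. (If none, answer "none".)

Lila free: 06:00-10:00, 17:00-17:30, 18:00-20:00 (invert busy blocks within the working day).
Callum free: 09:00-13:00 (invert busy blocks within the working day).
Oliver free: 11:00-13:00 (invert busy blocks within the working day).
Jun free: 10:00-11:30, 12:30-16:30, 20:30-21:00.
Gita free: 06:30-07:30, 09:00-10:00, 10:30-12:30, 13:00-15:30.
Lila ∩ Callum: 09:00-10:00.
Lila ∩ Callum ∩ Oliver: ∅.
Lila ∩ Callum ∩ Oliver ∩ Jun: ∅.
Lila ∩ Callum ∩ Oliver ∩ Jun ∩ Gita: ∅.
There is no time when everyone is free.

none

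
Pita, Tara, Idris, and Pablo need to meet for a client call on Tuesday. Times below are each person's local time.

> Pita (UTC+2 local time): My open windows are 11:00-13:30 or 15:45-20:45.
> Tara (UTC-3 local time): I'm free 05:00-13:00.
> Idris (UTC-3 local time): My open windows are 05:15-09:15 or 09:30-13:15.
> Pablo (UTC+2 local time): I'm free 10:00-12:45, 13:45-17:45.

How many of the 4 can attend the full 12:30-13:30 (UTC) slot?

Pita in UTC: 09:00-11:30, 13:45-18:45 (subtract 2h to convert from UTC+2).
Tara in UTC: 08:00-16:00 (add 3h to convert from UTC-3).
Idris in UTC: 08:15-12:15, 12:30-16:15 (add 3h to convert from UTC-3).
Pablo in UTC: 08:00-10:45, 11:45-15:45 (subtract 2h to convert from UTC+2).
Tara, Idris, and Pablo can make the full 12:30-13:30 slot — that's 3.

3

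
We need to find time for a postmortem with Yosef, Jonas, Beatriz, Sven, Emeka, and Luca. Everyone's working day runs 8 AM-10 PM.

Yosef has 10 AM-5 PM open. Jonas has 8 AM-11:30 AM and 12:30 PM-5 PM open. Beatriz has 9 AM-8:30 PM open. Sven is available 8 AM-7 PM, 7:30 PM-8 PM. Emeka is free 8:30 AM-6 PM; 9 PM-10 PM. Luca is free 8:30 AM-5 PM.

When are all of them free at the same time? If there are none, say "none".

Yosef ∩ Jonas: 10:00-11:30, 12:30-17:00.
Yosef ∩ Jonas ∩ Beatriz: 10:00-11:30, 12:30-17:00.
Yosef ∩ Jonas ∩ Beatriz ∩ Sven: 10:00-11:30, 12:30-17:00.
Yosef ∩ Jonas ∩ Beatriz ∩ Sven ∩ Emeka: 10:00-11:30, 12:30-17:00.
Yosef ∩ Jonas ∩ Beatriz ∩ Sven ∩ Emeka ∩ Luca: 10:00-11:30, 12:30-17:00.
So the common availability across everyone is 10:00-11:30, 12:30-17:00.

10:00-11:30, 12:30-17:00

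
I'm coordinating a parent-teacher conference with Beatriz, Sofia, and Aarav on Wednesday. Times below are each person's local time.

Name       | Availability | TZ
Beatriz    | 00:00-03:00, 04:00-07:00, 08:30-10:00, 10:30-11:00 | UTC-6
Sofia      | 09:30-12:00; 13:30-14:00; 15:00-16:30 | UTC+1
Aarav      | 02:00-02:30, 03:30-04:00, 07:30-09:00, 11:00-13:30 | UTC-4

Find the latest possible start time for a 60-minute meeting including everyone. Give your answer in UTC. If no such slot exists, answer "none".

none

Beatriz in UTC: 06:00-09:00, 10:00-13:00, 14:30-16:00, 16:30-17:00 (add 6h to convert from UTC-6).
Sofia in UTC: 08:30-11:00, 12:30-13:00, 14:00-15:30 (subtract 1h to convert from UTC+1).
Aarav in UTC: 06:00-06:30, 07:30-08:00, 11:30-13:00, 15:00-17:30 (add 4h to convert from UTC-4).
Beatriz ∩ Sofia: 08:30-09:00, 10:00-11:00, 12:30-13:00, 14:30-15:30.
Beatriz ∩ Sofia ∩ Aarav: 12:30-13:00, 15:00-15:30.
No common window is at least 60 minutes long.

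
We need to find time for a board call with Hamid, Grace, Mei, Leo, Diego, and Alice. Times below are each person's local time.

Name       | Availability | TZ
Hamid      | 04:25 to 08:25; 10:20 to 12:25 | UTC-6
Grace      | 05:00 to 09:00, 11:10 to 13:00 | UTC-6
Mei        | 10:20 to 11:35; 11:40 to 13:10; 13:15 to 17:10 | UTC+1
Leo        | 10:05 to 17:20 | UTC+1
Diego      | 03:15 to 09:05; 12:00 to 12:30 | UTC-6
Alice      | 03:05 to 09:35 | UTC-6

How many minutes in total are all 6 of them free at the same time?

200

Hamid in UTC: 10:25-14:25, 16:20-18:25 (add 6h to convert from UTC-6).
Grace in UTC: 11:00-15:00, 17:10-19:00 (add 6h to convert from UTC-6).
Mei in UTC: 09:20-10:35, 10:40-12:10, 12:15-16:10 (subtract 1h to convert from UTC+1).
Leo in UTC: 09:05-16:20 (subtract 1h to convert from UTC+1).
Diego in UTC: 09:15-15:05, 18:00-18:30 (add 6h to convert from UTC-6).
Alice in UTC: 09:05-15:35 (add 6h to convert from UTC-6).
Hamid ∩ Grace: 11:00-14:25, 17:10-18:25.
Hamid ∩ Grace ∩ Mei: 11:00-12:10, 12:15-14:25.
Hamid ∩ Grace ∩ Mei ∩ Leo: 11:00-12:10, 12:15-14:25.
Hamid ∩ Grace ∩ Mei ∩ Leo ∩ Diego: 11:00-12:10, 12:15-14:25.
Hamid ∩ Grace ∩ Mei ∩ Leo ∩ Diego ∩ Alice: 11:00-12:10, 12:15-14:25.
Summing the common windows: 70 + 130 = 200 minutes.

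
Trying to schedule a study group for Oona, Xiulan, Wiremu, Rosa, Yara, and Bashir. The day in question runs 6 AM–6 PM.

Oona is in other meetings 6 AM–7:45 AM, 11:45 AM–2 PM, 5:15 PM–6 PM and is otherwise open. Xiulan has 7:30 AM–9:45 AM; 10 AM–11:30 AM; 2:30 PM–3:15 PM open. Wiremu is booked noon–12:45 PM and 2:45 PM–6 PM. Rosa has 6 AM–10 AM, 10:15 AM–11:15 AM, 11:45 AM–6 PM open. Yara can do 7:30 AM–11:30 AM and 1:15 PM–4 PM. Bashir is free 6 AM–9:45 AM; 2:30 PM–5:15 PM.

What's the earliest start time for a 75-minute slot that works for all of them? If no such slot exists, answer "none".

07:45

Oona free: 07:45-11:45, 14:00-17:15 (invert busy blocks within the working day).
Xiulan free: 07:30-09:45, 10:00-11:30, 14:30-15:15.
Wiremu free: 06:00-12:00, 12:45-14:45 (invert busy blocks within the working day).
Rosa free: 06:00-10:00, 10:15-11:15, 11:45-18:00.
Yara free: 07:30-11:30, 13:15-16:00.
Bashir free: 06:00-09:45, 14:30-17:15.
Oona ∩ Xiulan: 07:45-09:45, 10:00-11:30, 14:30-15:15.
Oona ∩ Xiulan ∩ Wiremu: 07:45-09:45, 10:00-11:30, 14:30-14:45.
Oona ∩ Xiulan ∩ Wiremu ∩ Rosa: 07:45-09:45, 10:15-11:15, 14:30-14:45.
Oona ∩ Xiulan ∩ Wiremu ∩ Rosa ∩ Yara: 07:45-09:45, 10:15-11:15, 14:30-14:45.
Oona ∩ Xiulan ∩ Wiremu ∩ Rosa ∩ Yara ∩ Bashir: 07:45-09:45, 14:30-14:45.
So the common availability across everyone is 07:45-09:45, 14:30-14:45.
The first common window of at least 75 minutes is 07:45-09:45, so the earliest start is 07:45.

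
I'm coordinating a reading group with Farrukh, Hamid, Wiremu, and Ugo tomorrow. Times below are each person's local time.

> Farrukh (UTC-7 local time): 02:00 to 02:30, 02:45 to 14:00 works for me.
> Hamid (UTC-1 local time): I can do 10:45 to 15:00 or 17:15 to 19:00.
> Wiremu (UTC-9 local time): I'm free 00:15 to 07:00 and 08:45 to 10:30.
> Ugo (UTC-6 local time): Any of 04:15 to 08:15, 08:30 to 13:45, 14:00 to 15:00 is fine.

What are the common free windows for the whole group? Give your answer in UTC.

11:45-14:15, 14:30-16:00, 18:15-19:30

Farrukh in UTC: 09:00-09:30, 09:45-21:00 (add 7h to convert from UTC-7).
Hamid in UTC: 11:45-16:00, 18:15-20:00 (add 1h to convert from UTC-1).
Wiremu in UTC: 09:15-16:00, 17:45-19:30 (add 9h to convert from UTC-9).
Ugo in UTC: 10:15-14:15, 14:30-19:45, 20:00-21:00 (add 6h to convert from UTC-6).
Farrukh ∩ Hamid: 11:45-16:00, 18:15-20:00.
Farrukh ∩ Hamid ∩ Wiremu: 11:45-16:00, 18:15-19:30.
Farrukh ∩ Hamid ∩ Wiremu ∩ Ugo: 11:45-14:15, 14:30-16:00, 18:15-19:30.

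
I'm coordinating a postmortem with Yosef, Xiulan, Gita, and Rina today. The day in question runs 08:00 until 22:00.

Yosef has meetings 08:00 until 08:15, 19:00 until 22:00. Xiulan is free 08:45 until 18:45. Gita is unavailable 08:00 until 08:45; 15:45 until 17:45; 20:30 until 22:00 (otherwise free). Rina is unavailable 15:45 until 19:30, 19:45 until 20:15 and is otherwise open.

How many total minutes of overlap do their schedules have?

420

Yosef free: 08:15-19:00 (invert busy blocks within the working day).
Xiulan free: 08:45-18:45.
Gita free: 08:45-15:45, 17:45-20:30 (invert busy blocks within the working day).
Rina free: 08:00-15:45, 19:30-19:45, 20:15-22:00 (invert busy blocks within the working day).
Yosef ∩ Xiulan: 08:45-18:45.
Yosef ∩ Xiulan ∩ Gita: 08:45-15:45, 17:45-18:45.
Yosef ∩ Xiulan ∩ Gita ∩ Rina: 08:45-15:45.
Those are the intersection windows.
That's a single block of 420 minutes.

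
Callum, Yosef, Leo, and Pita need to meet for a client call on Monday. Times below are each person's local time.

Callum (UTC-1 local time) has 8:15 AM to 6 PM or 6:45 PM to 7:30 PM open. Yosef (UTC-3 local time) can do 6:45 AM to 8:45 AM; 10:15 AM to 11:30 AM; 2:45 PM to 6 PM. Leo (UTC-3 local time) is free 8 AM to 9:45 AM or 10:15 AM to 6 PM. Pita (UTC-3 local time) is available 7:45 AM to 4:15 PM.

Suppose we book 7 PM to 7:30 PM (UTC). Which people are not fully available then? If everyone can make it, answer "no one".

Callum, Pita

Callum in UTC: 09:15-19:00, 19:45-20:30 (add 1h to convert from UTC-1).
Yosef in UTC: 09:45-11:45, 13:15-14:30, 17:45-21:00 (add 3h to convert from UTC-3).
Leo in UTC: 11:00-12:45, 13:15-21:00 (add 3h to convert from UTC-3).
Pita in UTC: 10:45-19:15 (add 3h to convert from UTC-3).
Callum: not fully free for 19:00-19:30. Yosef: free for 19:00-19:30. Leo: free for 19:00-19:30. Pita: not fully free for 19:00-19:30.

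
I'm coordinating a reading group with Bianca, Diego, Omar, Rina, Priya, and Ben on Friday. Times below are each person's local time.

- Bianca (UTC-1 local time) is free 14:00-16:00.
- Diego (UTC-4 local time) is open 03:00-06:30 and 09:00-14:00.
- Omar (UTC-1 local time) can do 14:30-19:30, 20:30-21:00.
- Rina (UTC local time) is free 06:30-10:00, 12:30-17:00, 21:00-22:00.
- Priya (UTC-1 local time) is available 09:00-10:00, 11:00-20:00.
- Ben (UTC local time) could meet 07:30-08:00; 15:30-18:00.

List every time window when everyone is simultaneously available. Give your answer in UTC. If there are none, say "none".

Bianca in UTC: 15:00-17:00 (add 1h to convert from UTC-1).
Diego in UTC: 07:00-10:30, 13:00-18:00 (add 4h to convert from UTC-4).
Omar in UTC: 15:30-20:30, 21:30-22:00 (add 1h to convert from UTC-1).
Rina in UTC: 06:30-10:00, 12:30-17:00, 21:00-22:00.
Priya in UTC: 10:00-11:00, 12:00-21:00 (add 1h to convert from UTC-1).
Ben in UTC: 07:30-08:00, 15:30-18:00.
Bianca ∩ Diego: 15:00-17:00.
Bianca ∩ Diego ∩ Omar: 15:30-17:00.
Bianca ∩ Diego ∩ Omar ∩ Rina: 15:30-17:00.
Bianca ∩ Diego ∩ Omar ∩ Rina ∩ Priya: 15:30-17:00.
Bianca ∩ Diego ∩ Omar ∩ Rina ∩ Priya ∩ Ben: 15:30-17:00.
Those are the intersection windows.

15:30-17:00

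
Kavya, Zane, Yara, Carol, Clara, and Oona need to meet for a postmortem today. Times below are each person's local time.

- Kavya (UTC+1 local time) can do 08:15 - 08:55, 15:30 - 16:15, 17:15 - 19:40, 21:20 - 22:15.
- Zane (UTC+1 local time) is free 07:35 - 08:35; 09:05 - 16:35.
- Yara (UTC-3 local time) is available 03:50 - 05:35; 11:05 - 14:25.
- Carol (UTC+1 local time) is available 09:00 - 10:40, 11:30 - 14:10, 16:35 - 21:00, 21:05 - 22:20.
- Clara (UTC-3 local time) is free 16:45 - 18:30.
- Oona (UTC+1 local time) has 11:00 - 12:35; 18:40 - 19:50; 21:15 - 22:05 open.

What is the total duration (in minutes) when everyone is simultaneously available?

Kavya in UTC: 07:15-07:55, 14:30-15:15, 16:15-18:40, 20:20-21:15 (subtract 1h to convert from UTC+1).
Zane in UTC: 06:35-07:35, 08:05-15:35 (subtract 1h to convert from UTC+1).
Yara in UTC: 06:50-08:35, 14:05-17:25 (add 3h to convert from UTC-3).
Carol in UTC: 08:00-09:40, 10:30-13:10, 15:35-20:00, 20:05-21:20 (subtract 1h to convert from UTC+1).
Clara in UTC: 19:45-21:30 (add 3h to convert from UTC-3).
Oona in UTC: 10:00-11:35, 17:40-18:50, 20:15-21:05 (subtract 1h to convert from UTC+1).
Kavya ∩ Zane: 07:15-07:35, 14:30-15:15.
Kavya ∩ Zane ∩ Yara: 07:15-07:35, 14:30-15:15.
Kavya ∩ Zane ∩ Yara ∩ Carol: ∅.
Kavya ∩ Zane ∩ Yara ∩ Carol ∩ Clara: ∅.
Kavya ∩ Zane ∩ Yara ∩ Carol ∩ Clara ∩ Oona: ∅.
There is no time when everyone is free.
There is no common window, so the total is 0 minutes.

0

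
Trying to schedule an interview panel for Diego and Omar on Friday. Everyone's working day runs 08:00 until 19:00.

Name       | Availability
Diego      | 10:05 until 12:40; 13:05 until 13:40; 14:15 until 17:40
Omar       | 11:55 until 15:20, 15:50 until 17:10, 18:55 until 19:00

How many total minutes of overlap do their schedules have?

225

Diego ∩ Omar: 11:55-12:40, 13:05-13:40, 14:15-15:20, 15:50-17:10.
Summing the common windows: 45 + 35 + 65 + 80 = 225 minutes.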